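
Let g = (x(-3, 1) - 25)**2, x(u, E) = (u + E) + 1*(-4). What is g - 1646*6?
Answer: -8915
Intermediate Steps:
x(u, E) = -4 + E + u (x(u, E) = (E + u) - 4 = -4 + E + u)
g = 961 (g = ((-4 + 1 - 3) - 25)**2 = (-6 - 25)**2 = (-31)**2 = 961)
g - 1646*6 = 961 - 1646*6 = 961 - 1*9876 = 961 - 9876 = -8915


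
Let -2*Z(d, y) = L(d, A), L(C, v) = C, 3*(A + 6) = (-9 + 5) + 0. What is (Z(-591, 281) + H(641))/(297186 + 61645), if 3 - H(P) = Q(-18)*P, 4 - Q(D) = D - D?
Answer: -4531/717662 ≈ -0.0063136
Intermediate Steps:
A = -22/3 (A = -6 + ((-9 + 5) + 0)/3 = -6 + (-4 + 0)/3 = -6 + (1/3)*(-4) = -6 - 4/3 = -22/3 ≈ -7.3333)
Z(d, y) = -d/2
Q(D) = 4 (Q(D) = 4 - (D - D) = 4 - 1*0 = 4 + 0 = 4)
H(P) = 3 - 4*P
(Z(-591, 281) + H(641))/(297186 + 61645) = (-1/2*(-591) + (3 - 4*641))/(297186 + 61645) = (591/2 + (3 - 2564))/358831 = (591/2 - 2561)*(1/358831) = -4531/2*1/358831 = -4531/717662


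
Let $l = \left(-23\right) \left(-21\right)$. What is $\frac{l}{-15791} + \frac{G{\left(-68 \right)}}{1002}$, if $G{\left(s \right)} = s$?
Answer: $- \frac{778877}{7911291} \approx -0.098451$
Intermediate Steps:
$l = 483$
$\frac{l}{-15791} + \frac{G{\left(-68 \right)}}{1002} = \frac{483}{-15791} - \frac{68}{1002} = 483 \left(- \frac{1}{15791}\right) - \frac{34}{501} = - \frac{483}{15791} - \frac{34}{501} = - \frac{778877}{7911291}$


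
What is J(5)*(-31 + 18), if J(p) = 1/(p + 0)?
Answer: -13/5 ≈ -2.6000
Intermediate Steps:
J(p) = 1/p
J(5)*(-31 + 18) = (-31 + 18)/5 = (⅕)*(-13) = -13/5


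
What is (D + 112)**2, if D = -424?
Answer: 97344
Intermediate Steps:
(D + 112)**2 = (-424 + 112)**2 = (-312)**2 = 97344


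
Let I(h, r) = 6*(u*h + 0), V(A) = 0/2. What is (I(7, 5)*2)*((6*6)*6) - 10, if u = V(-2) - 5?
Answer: -90730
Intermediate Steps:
V(A) = 0 (V(A) = 0*(1/2) = 0)
u = -5 (u = 0 - 5 = -5)
I(h, r) = -30*h (I(h, r) = 6*(-5*h + 0) = 6*(-5*h) = -30*h)
(I(7, 5)*2)*((6*6)*6) - 10 = (-30*7*2)*((6*6)*6) - 10 = (-210*2)*(36*6) - 10 = -420*216 - 10 = -90720 - 10 = -90730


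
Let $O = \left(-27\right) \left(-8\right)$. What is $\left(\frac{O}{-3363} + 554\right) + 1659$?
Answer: $\frac{2480701}{1121} \approx 2212.9$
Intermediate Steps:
$O = 216$
$\left(\frac{O}{-3363} + 554\right) + 1659 = \left(\frac{216}{-3363} + 554\right) + 1659 = \left(216 \left(- \frac{1}{3363}\right) + 554\right) + 1659 = \left(- \frac{72}{1121} + 554\right) + 1659 = \frac{620962}{1121} + 1659 = \frac{2480701}{1121}$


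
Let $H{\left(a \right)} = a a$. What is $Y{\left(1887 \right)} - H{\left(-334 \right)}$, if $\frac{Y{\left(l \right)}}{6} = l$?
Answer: $-100234$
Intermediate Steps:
$Y{\left(l \right)} = 6 l$
$H{\left(a \right)} = a^{2}$
$Y{\left(1887 \right)} - H{\left(-334 \right)} = 6 \cdot 1887 - \left(-334\right)^{2} = 11322 - 111556 = -100234$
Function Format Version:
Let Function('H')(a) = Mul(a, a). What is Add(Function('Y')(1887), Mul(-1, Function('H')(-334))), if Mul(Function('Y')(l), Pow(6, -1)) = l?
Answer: -100234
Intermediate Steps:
Function('Y')(l) = Mul(6, l)
Function('H')(a) = Pow(a, 2)
Add(Function('Y')(1887), Mul(-1, Function('H')(-334))) = Add(Mul(6, 1887), Mul(-1, Pow(-334, 2))) = Add(11322, Mul(-1, 111556)) = Add(11322, -111556) = -100234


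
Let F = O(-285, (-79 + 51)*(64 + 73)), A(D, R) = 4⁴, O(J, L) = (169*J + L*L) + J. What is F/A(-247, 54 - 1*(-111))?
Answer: 7333223/128 ≈ 57291.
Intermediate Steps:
O(J, L) = L² + 170*J (O(J, L) = (169*J + L²) + J = (L² + 169*J) + J = L² + 170*J)
A(D, R) = 256
F = 14666446 (F = ((-79 + 51)*(64 + 73))² + 170*(-285) = (-28*137)² - 48450 = (-3836)² - 48450 = 14714896 - 48450 = 14666446)
F/A(-247, 54 - 1*(-111)) = 14666446/256 = 14666446*(1/256) = 7333223/128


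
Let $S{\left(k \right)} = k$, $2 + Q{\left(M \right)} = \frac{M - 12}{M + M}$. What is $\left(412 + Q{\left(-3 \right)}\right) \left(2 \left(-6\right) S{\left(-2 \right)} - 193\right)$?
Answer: $- \frac{139425}{2} \approx -69713.0$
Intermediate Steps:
$Q{\left(M \right)} = -2 + \frac{-12 + M}{2 M}$ ($Q{\left(M \right)} = -2 + \frac{M - 12}{M + M} = -2 + \frac{-12 + M}{2 M}$)
$\left(412 + Q{\left(-3 \right)}\right) \left(2 \left(-6\right) S{\left(-2 \right)} - 193\right) = \left(412 - \left(\frac{3}{2} + \frac{6}{-3}\right)\right) \left(2 \left(-6\right) \left(-2\right) - 193\right) = \left(412 - - \frac{1}{2}\right) \left(\left(-12\right) \left(-2\right) - 193\right) = \left(412 + \left(- \frac{3}{2} + 2\right)\right) \left(24 - 193\right) = \left(412 + \frac{1}{2}\right) \left(-169\right) = \frac{825}{2} \left(-169\right) = - \frac{139425}{2}$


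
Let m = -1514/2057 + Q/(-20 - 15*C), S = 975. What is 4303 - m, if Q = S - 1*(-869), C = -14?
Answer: 839118021/195415 ≈ 4294.0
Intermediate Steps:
Q = 1844 (Q = 975 - 1*(-869) = 975 + 869 = 1844)
m = 1752724/195415 (m = -1514/2057 + 1844/(-20 - 15*(-14)) = -1514*1/2057 + 1844/(-20 + 210) = -1514/2057 + 1844/190 = -1514/2057 + 1844*(1/190) = -1514/2057 + 922/95 = 1752724/195415 ≈ 8.9692)
4303 - m = 4303 - 1*1752724/195415 = 4303 - 1752724/195415 = 839118021/195415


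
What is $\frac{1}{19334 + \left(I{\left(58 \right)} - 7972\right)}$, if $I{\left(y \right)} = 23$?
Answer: $\frac{1}{11385} \approx 8.7835 \cdot 10^{-5}$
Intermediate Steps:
$\frac{1}{19334 + \left(I{\left(58 \right)} - 7972\right)} = \frac{1}{19334 + \left(23 - 7972\right)} = \frac{1}{19334 - 7949} = \frac{1}{11385}$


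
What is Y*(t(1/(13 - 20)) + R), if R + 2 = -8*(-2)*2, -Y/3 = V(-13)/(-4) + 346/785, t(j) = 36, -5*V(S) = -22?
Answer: 20493/157 ≈ 130.53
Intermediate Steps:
V(S) = 22/5 (V(S) = -⅕*(-22) = 22/5)
Y = 621/314 (Y = -3*((22/5)/(-4) + 346/785) = -3*((22/5)*(-¼) + 346*(1/785)) = -3*(-11/10 + 346/785) = -3*(-207/314) = 621/314 ≈ 1.9777)
R = 30 (R = -2 - 8*(-2)*2 = -2 + 16*2 = -2 + 32 = 30)
Y*(t(1/(13 - 20)) + R) = 621*(36 + 30)/314 = (621/314)*66 = 20493/157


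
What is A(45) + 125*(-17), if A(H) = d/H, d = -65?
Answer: -19138/9 ≈ -2126.4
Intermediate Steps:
A(H) = -65/H
A(45) + 125*(-17) = -65/45 + 125*(-17) = -65*1/45 - 2125 = -13/9 - 2125 = -19138/9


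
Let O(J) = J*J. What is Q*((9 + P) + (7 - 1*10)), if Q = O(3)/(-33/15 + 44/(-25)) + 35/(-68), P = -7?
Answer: 2085/748 ≈ 2.7874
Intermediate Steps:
O(J) = J²
Q = -2085/748 (Q = 3²/(-33/15 + 44/(-25)) + 35/(-68) = 9/(-33*1/15 + 44*(-1/25)) + 35*(-1/68) = 9/(-11/5 - 44/25) - 35/68 = 9/(-99/25) - 35/68 = 9*(-25/99) - 35/68 = -25/11 - 35/68 = -2085/748 ≈ -2.7874)
Q*((9 + P) + (7 - 1*10)) = -2085*((9 - 7) + (7 - 1*10))/748 = -2085*(2 + (7 - 10))/748 = -2085*(2 - 3)/748 = -2085/748*(-1) = 2085/748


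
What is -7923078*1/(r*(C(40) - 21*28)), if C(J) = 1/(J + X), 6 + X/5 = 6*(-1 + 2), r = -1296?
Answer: -2200855/211671 ≈ -10.398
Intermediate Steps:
X = 0 (X = -30 + 5*(6*(-1 + 2)) = -30 + 5*(6*1) = -30 + 5*6 = -30 + 30 = 0)
C(J) = 1/J (C(J) = 1/(J + 0) = 1/J)
-7923078*1/(r*(C(40) - 21*28)) = -7923078*(-1/(1296*(1/40 - 21*28))) = -7923078*(-1/(1296*(1/40 - 588))) = -7923078/((-1296*(-23519/40))) = -7923078/3810078/5 = -7923078*5/3810078 = -2200855/211671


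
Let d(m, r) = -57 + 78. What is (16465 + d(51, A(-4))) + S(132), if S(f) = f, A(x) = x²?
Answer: 16618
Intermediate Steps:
d(m, r) = 21
(16465 + d(51, A(-4))) + S(132) = (16465 + 21) + 132 = 16486 + 132 = 16618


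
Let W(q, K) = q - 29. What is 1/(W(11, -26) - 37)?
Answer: -1/55 ≈ -0.018182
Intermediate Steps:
W(q, K) = -29 + q
1/(W(11, -26) - 37) = 1/((-29 + 11) - 37) = 1/(-18 - 37) = 1/(-55) = -1/55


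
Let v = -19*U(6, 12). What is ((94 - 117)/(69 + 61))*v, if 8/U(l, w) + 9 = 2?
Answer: -1748/455 ≈ -3.8418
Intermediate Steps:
U(l, w) = -8/7 (U(l, w) = 8/(-9 + 2) = 8/(-7) = 8*(-⅐) = -8/7)
v = 152/7 (v = -19*(-8/7) = 152/7 ≈ 21.714)
((94 - 117)/(69 + 61))*v = ((94 - 117)/(69 + 61))*(152/7) = -23/130*(152/7) = -23*1/130*(152/7) = -23/130*152/7 = -1748/455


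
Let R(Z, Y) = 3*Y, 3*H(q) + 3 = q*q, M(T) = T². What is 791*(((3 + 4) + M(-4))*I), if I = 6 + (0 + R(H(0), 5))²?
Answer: 4202583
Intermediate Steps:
H(q) = -1 + q²/3 (H(q) = -1 + (q*q)/3 = -1 + q²/3)
I = 231 (I = 6 + (0 + 3*5)² = 6 + (0 + 15)² = 6 + 15² = 6 + 225 = 231)
791*(((3 + 4) + M(-4))*I) = 791*(((3 + 4) + (-4)²)*231) = 791*((7 + 16)*231) = 791*(23*231) = 791*5313 = 4202583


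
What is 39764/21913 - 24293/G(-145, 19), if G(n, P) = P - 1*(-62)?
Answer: -529111625/1774953 ≈ -298.10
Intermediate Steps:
G(n, P) = 62 + P (G(n, P) = P + 62 = 62 + P)
39764/21913 - 24293/G(-145, 19) = 39764/21913 - 24293/(62 + 19) = 39764*(1/21913) - 24293/81 = 39764/21913 - 24293*1/81 = 39764/21913 - 24293/81 = -529111625/1774953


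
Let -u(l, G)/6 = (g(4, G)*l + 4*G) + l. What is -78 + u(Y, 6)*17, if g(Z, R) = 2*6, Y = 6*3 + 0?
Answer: -26394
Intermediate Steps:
Y = 18 (Y = 18 + 0 = 18)
g(Z, R) = 12
u(l, G) = -78*l - 24*G (u(l, G) = -6*((12*l + 4*G) + l) = -6*((4*G + 12*l) + l) = -6*(4*G + 13*l) = -78*l - 24*G)
-78 + u(Y, 6)*17 = -78 + (-78*18 - 24*6)*17 = -78 + (-1404 - 144)*17 = -78 - 1548*17 = -78 - 26316 = -26394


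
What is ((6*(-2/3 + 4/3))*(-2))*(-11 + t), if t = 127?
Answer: -928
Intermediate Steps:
((6*(-2/3 + 4/3))*(-2))*(-11 + t) = ((6*(-2/3 + 4/3))*(-2))*(-11 + 127) = ((6*(-2*⅓ + 4*(⅓)))*(-2))*116 = ((6*(-⅔ + 4/3))*(-2))*116 = ((6*(⅔))*(-2))*116 = (4*(-2))*116 = -8*116 = -928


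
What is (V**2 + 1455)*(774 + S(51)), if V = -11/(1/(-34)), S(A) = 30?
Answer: 113630124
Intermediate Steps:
V = 374 (V = -11/(-1/34) = -11*(-34) = 374)
(V**2 + 1455)*(774 + S(51)) = (374**2 + 1455)*(774 + 30) = (139876 + 1455)*804 = 141331*804 = 113630124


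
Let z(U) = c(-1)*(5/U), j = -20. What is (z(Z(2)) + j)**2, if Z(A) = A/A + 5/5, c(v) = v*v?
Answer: 1225/4 ≈ 306.25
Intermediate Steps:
c(v) = v**2
Z(A) = 2 (Z(A) = 1 + 5*(1/5) = 1 + 1 = 2)
z(U) = 5/U (z(U) = (-1)**2*(5/U) = 1*(5/U) = 5/U)
(z(Z(2)) + j)**2 = (5/2 - 20)**2 = (-35/2)**2 = 1225/4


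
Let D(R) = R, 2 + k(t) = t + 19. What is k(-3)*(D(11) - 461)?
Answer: -6300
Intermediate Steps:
k(t) = 17 + t (k(t) = -2 + (t + 19) = -2 + (19 + t) = 17 + t)
k(-3)*(D(11) - 461) = (17 - 3)*(11 - 461) = 14*(-450) = -6300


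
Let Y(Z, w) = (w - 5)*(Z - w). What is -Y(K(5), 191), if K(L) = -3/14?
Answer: 248961/7 ≈ 35566.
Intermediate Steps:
K(L) = -3/14 (K(L) = -3*1/14 = -3/14)
Y(Z, w) = (-5 + w)*(Z - w)
-Y(K(5), 191) = -(-1*191**2 - 5*(-3/14) + 5*191 - 3/14*191) = -(-1*36481 + 15/14 + 955 - 573/14) = -(-36481 + 15/14 + 955 - 573/14) = -1*(-248961/7) = 248961/7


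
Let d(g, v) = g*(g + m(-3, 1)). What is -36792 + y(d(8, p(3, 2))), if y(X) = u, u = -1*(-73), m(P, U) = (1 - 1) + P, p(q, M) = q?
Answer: -36719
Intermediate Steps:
m(P, U) = P (m(P, U) = 0 + P = P)
d(g, v) = g*(-3 + g) (d(g, v) = g*(g - 3) = g*(-3 + g))
u = 73
y(X) = 73
-36792 + y(d(8, p(3, 2))) = -36792 + 73 = -36719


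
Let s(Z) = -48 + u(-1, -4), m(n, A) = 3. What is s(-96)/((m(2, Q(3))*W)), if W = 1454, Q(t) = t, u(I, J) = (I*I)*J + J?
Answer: -28/2181 ≈ -0.012838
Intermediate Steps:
u(I, J) = J + J*I**2 (u(I, J) = I**2*J + J = J*I**2 + J = J + J*I**2)
s(Z) = -56 (s(Z) = -48 - 4*(1 + (-1)**2) = -48 - 4*(1 + 1) = -48 - 4*2 = -48 - 8 = -56)
s(-96)/((m(2, Q(3))*W)) = -56/(3*1454) = -56/4362 = -56*1/4362 = -28/2181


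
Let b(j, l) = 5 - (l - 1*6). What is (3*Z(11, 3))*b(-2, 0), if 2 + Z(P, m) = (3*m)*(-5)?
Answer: -1551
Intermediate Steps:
Z(P, m) = -2 - 15*m (Z(P, m) = -2 + (3*m)*(-5) = -2 - 15*m)
b(j, l) = 11 - l (b(j, l) = 5 - (l - 6) = 5 - (-6 + l) = 5 + (6 - l) = 11 - l)
(3*Z(11, 3))*b(-2, 0) = (3*(-2 - 15*3))*(11 - 1*0) = (3*(-2 - 45))*(11 + 0) = (3*(-47))*11 = -141*11 = -1551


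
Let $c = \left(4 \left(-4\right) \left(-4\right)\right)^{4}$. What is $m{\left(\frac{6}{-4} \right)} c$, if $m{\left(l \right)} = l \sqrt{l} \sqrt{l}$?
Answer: $37748736$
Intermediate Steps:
$m{\left(l \right)} = l^{2}$ ($m{\left(l \right)} = l^{\frac{3}{2}} \sqrt{l} = l^{2}$)
$c = 16777216$ ($c = \left(\left(-16\right) \left(-4\right)\right)^{4} = 64^{4} = 16777216$)
$m{\left(\frac{6}{-4} \right)} c = \left(\frac{6}{-4}\right)^{2} \cdot 16777216 = \left(6 \left(- \frac{1}{4}\right)\right)^{2} \cdot 16777216 = \left(- \frac{3}{2}\right)^{2} \cdot 16777216 = \frac{9}{4} \cdot 16777216 = 37748736$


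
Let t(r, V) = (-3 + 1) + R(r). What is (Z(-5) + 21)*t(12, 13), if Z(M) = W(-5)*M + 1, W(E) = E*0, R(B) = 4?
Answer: 44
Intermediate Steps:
W(E) = 0
Z(M) = 1 (Z(M) = 0*M + 1 = 0 + 1 = 1)
t(r, V) = 2 (t(r, V) = (-3 + 1) + 4 = -2 + 4 = 2)
(Z(-5) + 21)*t(12, 13) = (1 + 21)*2 = 22*2 = 44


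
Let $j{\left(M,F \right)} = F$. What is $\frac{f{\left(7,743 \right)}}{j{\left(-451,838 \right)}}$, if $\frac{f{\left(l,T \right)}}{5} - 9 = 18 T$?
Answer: $\frac{66915}{838} \approx 79.851$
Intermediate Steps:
$f{\left(l,T \right)} = 45 + 90 T$ ($f{\left(l,T \right)} = 45 + 5 \cdot 18 T = 45 + 90 T$)
$\frac{f{\left(7,743 \right)}}{j{\left(-451,838 \right)}} = \frac{45 + 90 \cdot 743}{838} = \left(45 + 66870\right) \frac{1}{838} = 66915 \cdot \frac{1}{838} = \frac{66915}{838}$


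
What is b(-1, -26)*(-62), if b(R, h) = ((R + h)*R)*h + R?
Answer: 43586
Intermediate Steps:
b(R, h) = R + R*h*(R + h) (b(R, h) = (R*(R + h))*h + R = R*h*(R + h) + R = R + R*h*(R + h))
b(-1, -26)*(-62) = -(1 + (-26)**2 - 1*(-26))*(-62) = -(1 + 676 + 26)*(-62) = -1*703*(-62) = -703*(-62) = 43586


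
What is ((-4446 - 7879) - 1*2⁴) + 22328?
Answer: 9987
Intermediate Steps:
((-4446 - 7879) - 1*2⁴) + 22328 = (-12325 - 1*16) + 22328 = (-12325 - 16) + 22328 = -12341 + 22328 = 9987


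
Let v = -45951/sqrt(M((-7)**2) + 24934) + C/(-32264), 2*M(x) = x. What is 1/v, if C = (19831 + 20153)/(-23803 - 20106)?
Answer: -144379345989067/432774875604690305611175 - 1662032096611970477*sqrt(99834)/152744073742831872568650 ≈ -0.0034381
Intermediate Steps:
M(x) = x/2
C = -39984/43909 (C = 39984/(-43909) = 39984*(-1/43909) = -39984/43909 ≈ -0.91061)
v = 4998/177084997 - 15317*sqrt(99834)/16639 (v = -45951/sqrt((1/2)*(-7)**2 + 24934) - 39984/43909/(-32264) = -45951/sqrt((1/2)*49 + 24934) - 39984/43909*(-1/32264) = -45951/sqrt(49/2 + 24934) + 4998/177084997 = -45951*sqrt(99834)/49917 + 4998/177084997 = -15317*sqrt(99834)/16639 + 4998/177084997 = 4998/177084997 - 15317*sqrt(99834)/16639 ≈ -290.86)
1/v = 1/(4998/177084997 - 15317*sqrt(99834)/16639)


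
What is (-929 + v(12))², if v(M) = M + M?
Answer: 819025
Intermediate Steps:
v(M) = 2*M
(-929 + v(12))² = (-929 + 2*12)² = (-929 + 24)² = (-905)² = 819025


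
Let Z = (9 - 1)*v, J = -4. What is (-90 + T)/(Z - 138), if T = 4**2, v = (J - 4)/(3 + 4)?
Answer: 259/515 ≈ 0.50291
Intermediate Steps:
v = -8/7 (v = (-4 - 4)/(3 + 4) = -8/7 ≈ -1.1429)
T = 16
Z = -64/7 (Z = (9 - 1)*(-8/7) = 8*(-8/7) = -64/7 ≈ -9.1429)
(-90 + T)/(Z - 138) = (-90 + 16)/(-64/7 - 138) = -74/(-1030/7) = -74*(-7/1030) = 259/515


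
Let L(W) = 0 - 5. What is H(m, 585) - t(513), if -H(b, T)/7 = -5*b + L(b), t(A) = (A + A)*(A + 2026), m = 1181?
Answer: -2563644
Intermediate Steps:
L(W) = -5
t(A) = 2*A*(2026 + A) (t(A) = (2*A)*(2026 + A) = 2*A*(2026 + A))
H(b, T) = 35 + 35*b (H(b, T) = -7*(-5*b - 5) = -7*(-5 - 5*b) = 35 + 35*b)
H(m, 585) - t(513) = (35 + 35*1181) - 2*513*(2026 + 513) = (35 + 41335) - 2*513*2539 = 41370 - 1*2605014 = 41370 - 2605014 = -2563644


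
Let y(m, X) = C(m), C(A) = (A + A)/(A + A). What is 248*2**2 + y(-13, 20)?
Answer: 993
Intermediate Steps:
C(A) = 1 (C(A) = (2*A)/((2*A)) = (2*A)*(1/(2*A)) = 1)
y(m, X) = 1
248*2**2 + y(-13, 20) = 248*2**2 + 1 = 248*4 + 1 = 992 + 1 = 993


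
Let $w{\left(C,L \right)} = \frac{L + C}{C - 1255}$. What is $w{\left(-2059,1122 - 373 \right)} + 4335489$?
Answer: $\frac{7183905928}{1657} \approx 4.3355 \cdot 10^{6}$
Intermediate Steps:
$w{\left(C,L \right)} = \frac{C + L}{-1255 + C}$
$w{\left(-2059,1122 - 373 \right)} + 4335489 = \frac{-2059 + \left(1122 - 373\right)}{-1255 - 2059} + 4335489 = \frac{-2059 + 749}{-3314} + 4335489 = \left(- \frac{1}{3314}\right) \left(-1310\right) + 4335489 = \frac{655}{1657} + 4335489 = \frac{7183905928}{1657}$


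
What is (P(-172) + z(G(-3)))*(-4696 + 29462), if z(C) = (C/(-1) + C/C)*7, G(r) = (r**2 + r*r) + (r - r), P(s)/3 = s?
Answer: -15726410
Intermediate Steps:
P(s) = 3*s
G(r) = 2*r**2 (G(r) = (r**2 + r**2) + 0 = 2*r**2 + 0 = 2*r**2)
z(C) = 7 - 7*C (z(C) = (C*(-1) + 1)*7 = (-C + 1)*7 = (1 - C)*7 = 7 - 7*C)
(P(-172) + z(G(-3)))*(-4696 + 29462) = (3*(-172) + (7 - 14*(-3)**2))*(-4696 + 29462) = (-516 + (7 - 14*9))*24766 = (-516 + (7 - 7*18))*24766 = (-516 + (7 - 126))*24766 = (-516 - 119)*24766 = -635*24766 = -15726410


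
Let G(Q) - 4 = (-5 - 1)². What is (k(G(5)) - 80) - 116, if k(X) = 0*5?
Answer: -196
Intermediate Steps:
G(Q) = 40 (G(Q) = 4 + (-5 - 1)² = 4 + (-6)² = 4 + 36 = 40)
k(X) = 0
(k(G(5)) - 80) - 116 = (0 - 80) - 116 = -80 - 116 = -196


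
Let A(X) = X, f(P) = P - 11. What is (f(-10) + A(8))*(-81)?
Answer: 1053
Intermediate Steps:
f(P) = -11 + P
(f(-10) + A(8))*(-81) = ((-11 - 10) + 8)*(-81) = (-21 + 8)*(-81) = -13*(-81) = 1053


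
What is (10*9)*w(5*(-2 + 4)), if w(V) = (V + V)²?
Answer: 36000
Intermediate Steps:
w(V) = 4*V² (w(V) = (2*V)² = 4*V²)
(10*9)*w(5*(-2 + 4)) = (10*9)*(4*(5*(-2 + 4))²) = 90*(4*(5*2)²) = 90*(4*10²) = 90*(4*100) = 90*400 = 36000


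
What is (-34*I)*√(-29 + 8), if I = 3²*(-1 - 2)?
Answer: 918*I*√21 ≈ 4206.8*I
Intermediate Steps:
I = -27 (I = 9*(-3) = -27)
(-34*I)*√(-29 + 8) = (-34*(-27))*√(-29 + 8) = 918*√(-21) = 918*(I*√21) = 918*I*√21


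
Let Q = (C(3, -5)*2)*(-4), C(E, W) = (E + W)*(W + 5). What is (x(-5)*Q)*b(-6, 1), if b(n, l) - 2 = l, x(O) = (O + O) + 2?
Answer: 0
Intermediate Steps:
x(O) = 2 + 2*O (x(O) = 2*O + 2 = 2 + 2*O)
b(n, l) = 2 + l
C(E, W) = (5 + W)*(E + W) (C(E, W) = (E + W)*(5 + W) = (5 + W)*(E + W))
Q = 0 (Q = (((-5)² + 5*3 + 5*(-5) + 3*(-5))*2)*(-4) = ((25 + 15 - 25 - 15)*2)*(-4) = (0*2)*(-4) = 0*(-4) = 0)
(x(-5)*Q)*b(-6, 1) = ((2 + 2*(-5))*0)*(2 + 1) = ((2 - 10)*0)*3 = -8*0*3 = 0*3 = 0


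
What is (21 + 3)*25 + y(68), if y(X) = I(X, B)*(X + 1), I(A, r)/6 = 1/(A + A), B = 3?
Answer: 41007/68 ≈ 603.04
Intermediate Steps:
I(A, r) = 3/A (I(A, r) = 6/(A + A) = 6/((2*A)) = 6*(1/(2*A)) = 3/A)
y(X) = 3*(1 + X)/X (y(X) = (3/X)*(X + 1) = (3/X)*(1 + X) = 3*(1 + X)/X)
(21 + 3)*25 + y(68) = (21 + 3)*25 + (3 + 3/68) = 24*25 + (3 + 3*(1/68)) = 600 + (3 + 3/68) = 600 + 207/68 = 41007/68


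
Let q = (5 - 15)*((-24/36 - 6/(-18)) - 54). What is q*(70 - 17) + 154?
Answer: 86852/3 ≈ 28951.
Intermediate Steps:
q = 1630/3 (q = -10*((-24*1/36 - 6*(-1/18)) - 54) = -10*((-⅔ + ⅓) - 54) = -10*(-⅓ - 54) = -10*(-163/3) = 1630/3 ≈ 543.33)
q*(70 - 17) + 154 = 1630*(70 - 17)/3 + 154 = (1630/3)*53 + 154 = 86390/3 + 154 = 86852/3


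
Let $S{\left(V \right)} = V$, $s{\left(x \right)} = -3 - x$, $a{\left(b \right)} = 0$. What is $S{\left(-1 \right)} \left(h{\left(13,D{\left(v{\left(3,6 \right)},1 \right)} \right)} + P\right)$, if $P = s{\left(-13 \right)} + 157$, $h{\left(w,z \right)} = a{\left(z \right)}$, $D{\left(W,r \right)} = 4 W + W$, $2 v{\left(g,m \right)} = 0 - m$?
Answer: $-167$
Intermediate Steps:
$v{\left(g,m \right)} = - \frac{m}{2}$ ($v{\left(g,m \right)} = \frac{0 - m}{2} = \frac{\left(-1\right) m}{2} = - \frac{m}{2}$)
$D{\left(W,r \right)} = 5 W$
$h{\left(w,z \right)} = 0$
$P = 167$ ($P = \left(-3 - -13\right) + 157 = \left(-3 + 13\right) + 157 = 10 + 157 = 167$)
$S{\left(-1 \right)} \left(h{\left(13,D{\left(v{\left(3,6 \right)},1 \right)} \right)} + P\right) = - (0 + 167) = \left(-1\right) 167 = -167$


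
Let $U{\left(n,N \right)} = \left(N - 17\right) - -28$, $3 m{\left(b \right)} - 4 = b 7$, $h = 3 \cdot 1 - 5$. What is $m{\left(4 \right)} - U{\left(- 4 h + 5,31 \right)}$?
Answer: $- \frac{94}{3} \approx -31.333$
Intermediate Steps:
$h = -2$ ($h = 3 - 5 = -2$)
$m{\left(b \right)} = \frac{4}{3} + \frac{7 b}{3}$ ($m{\left(b \right)} = \frac{4}{3} + \frac{b 7}{3} = \frac{4}{3} + \frac{7 b}{3}$)
$U{\left(n,N \right)} = 11 + N$ ($U{\left(n,N \right)} = \left(-17 + N\right) + 28 = 11 + N$)
$m{\left(4 \right)} - U{\left(- 4 h + 5,31 \right)} = \left(\frac{4}{3} + \frac{7}{3} \cdot 4\right) - \left(11 + 31\right) = \left(\frac{4}{3} + \frac{28}{3}\right) - 42 = \frac{32}{3} - 42 = - \frac{94}{3}$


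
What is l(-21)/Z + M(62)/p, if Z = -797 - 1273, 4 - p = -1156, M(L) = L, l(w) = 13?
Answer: 5663/120060 ≈ 0.047168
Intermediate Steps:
p = 1160 (p = 4 - 1*(-1156) = 4 + 1156 = 1160)
Z = -2070
l(-21)/Z + M(62)/p = 13/(-2070) + 62/1160 = 13*(-1/2070) + 62*(1/1160) = -13/2070 + 31/580 = 5663/120060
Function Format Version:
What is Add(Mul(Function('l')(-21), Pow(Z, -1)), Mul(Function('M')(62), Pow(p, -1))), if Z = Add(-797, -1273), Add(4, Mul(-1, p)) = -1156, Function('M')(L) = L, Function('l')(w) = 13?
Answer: Rational(5663, 120060) ≈ 0.047168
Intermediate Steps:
p = 1160 (p = Add(4, Mul(-1, -1156)) = Add(4, 1156) = 1160)
Z = -2070
Add(Mul(Function('l')(-21), Pow(Z, -1)), Mul(Function('M')(62), Pow(p, -1))) = Add(Mul(13, Pow(-2070, -1)), Mul(62, Pow(1160, -1))) = Add(Mul(13, Rational(-1, 2070)), Mul(62, Rational(1, 1160))) = Add(Rational(-13, 2070), Rational(31, 580)) = Rational(5663, 120060)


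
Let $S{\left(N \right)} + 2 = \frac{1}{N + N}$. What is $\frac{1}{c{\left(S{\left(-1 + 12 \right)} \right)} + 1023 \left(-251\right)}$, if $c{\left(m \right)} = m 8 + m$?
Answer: $- \frac{22}{5649393} \approx -3.8942 \cdot 10^{-6}$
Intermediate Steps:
$S{\left(N \right)} = -2 + \frac{1}{2 N}$ ($S{\left(N \right)} = -2 + \frac{1}{N + N} = -2 + \frac{1}{2 N}$)
$c{\left(m \right)} = 9 m$ ($c{\left(m \right)} = 8 m + m = 9 m$)
$\frac{1}{c{\left(S{\left(-1 + 12 \right)} \right)} + 1023 \left(-251\right)} = \frac{1}{9 \left(-2 + \frac{1}{2 \left(-1 + 12\right)}\right) + 1023 \left(-251\right)} = \frac{1}{9 \left(-2 + \frac{1}{2 \cdot 11}\right) - 256773} = \frac{1}{9 \left(-2 + \frac{1}{2} \cdot \frac{1}{11}\right) - 256773} = \frac{1}{9 \left(-2 + \frac{1}{22}\right) - 256773} = \frac{1}{9 \left(- \frac{43}{22}\right) - 256773} = \frac{1}{- \frac{387}{22} - 256773} = \frac{1}{- \frac{5649393}{22}} = - \frac{22}{5649393}$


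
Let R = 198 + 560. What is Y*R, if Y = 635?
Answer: 481330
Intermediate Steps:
R = 758
Y*R = 635*758 = 481330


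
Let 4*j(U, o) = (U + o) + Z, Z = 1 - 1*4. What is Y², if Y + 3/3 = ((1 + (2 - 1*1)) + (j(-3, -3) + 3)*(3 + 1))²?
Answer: 576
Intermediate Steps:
Z = -3 (Z = 1 - 4 = -3)
j(U, o) = -¾ + U/4 + o/4 (j(U, o) = ((U + o) - 3)/4 = (-3 + U + o)/4 = -¾ + U/4 + o/4)
Y = 24 (Y = -1 + ((1 + (2 - 1*1)) + ((-¾ + (¼)*(-3) + (¼)*(-3)) + 3)*(3 + 1))² = -1 + ((1 + (2 - 1)) + ((-¾ - ¾ - ¾) + 3)*4)² = -1 + ((1 + 1) + (-9/4 + 3)*4)² = -1 + (2 + (¾)*4)² = -1 + (2 + 3)² = -1 + 5² = -1 + 25 = 24)
Y² = 24² = 576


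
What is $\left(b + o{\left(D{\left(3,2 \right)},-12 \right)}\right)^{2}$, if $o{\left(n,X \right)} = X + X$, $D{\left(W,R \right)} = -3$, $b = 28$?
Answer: $16$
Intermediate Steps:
$o{\left(n,X \right)} = 2 X$
$\left(b + o{\left(D{\left(3,2 \right)},-12 \right)}\right)^{2} = \left(28 + 2 \left(-12\right)\right)^{2} = \left(28 - 24\right)^{2} = 4^{2} = 16$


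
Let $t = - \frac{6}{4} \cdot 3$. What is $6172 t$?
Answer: $-27774$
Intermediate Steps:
$t = - \frac{9}{2}$ ($t = \left(-6\right) \frac{1}{4} \cdot 3 = \left(- \frac{3}{2}\right) 3 = - \frac{9}{2} \approx -4.5$)
$6172 t = 6172 \left(- \frac{9}{2}\right) = -27774$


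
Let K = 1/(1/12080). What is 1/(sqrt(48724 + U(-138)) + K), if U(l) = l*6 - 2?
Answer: 6040/72939253 - sqrt(47894)/145878506 ≈ 8.1308e-5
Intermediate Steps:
U(l) = -2 + 6*l (U(l) = 6*l - 2 = -2 + 6*l)
K = 12080 (K = 1/(1/12080) = 12080)
1/(sqrt(48724 + U(-138)) + K) = 1/(sqrt(48724 + (-2 + 6*(-138))) + 12080) = 1/(sqrt(48724 + (-2 - 828)) + 12080) = 1/(sqrt(48724 - 830) + 12080) = 1/(sqrt(47894) + 12080) = 1/(12080 + sqrt(47894))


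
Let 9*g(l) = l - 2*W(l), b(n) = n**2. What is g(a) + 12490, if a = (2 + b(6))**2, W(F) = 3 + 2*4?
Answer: 12648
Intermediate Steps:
W(F) = 11 (W(F) = 3 + 8 = 11)
a = 1444 (a = (2 + 6**2)**2 = (2 + 36)**2 = 38**2 = 1444)
g(l) = -22/9 + l/9 (g(l) = (l - 2*11)/9 = (l - 22)/9 = (-22 + l)/9 = -22/9 + l/9)
g(a) + 12490 = (-22/9 + (1/9)*1444) + 12490 = (-22/9 + 1444/9) + 12490 = 158 + 12490 = 12648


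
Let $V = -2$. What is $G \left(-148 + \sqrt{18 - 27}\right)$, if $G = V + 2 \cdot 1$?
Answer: $0$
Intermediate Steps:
$G = 0$ ($G = -2 + 2 \cdot 1 = -2 + 2 = 0$)
$G \left(-148 + \sqrt{18 - 27}\right) = 0 \left(-148 + \sqrt{18 - 27}\right) = 0 \left(-148 + \sqrt{-9}\right) = 0 \left(-148 + 3 i\right) = 0$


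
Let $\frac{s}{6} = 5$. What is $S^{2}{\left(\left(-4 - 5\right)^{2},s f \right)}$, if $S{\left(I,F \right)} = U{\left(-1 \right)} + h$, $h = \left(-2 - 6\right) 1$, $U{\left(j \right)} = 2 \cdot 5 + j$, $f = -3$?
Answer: $1$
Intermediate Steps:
$s = 30$ ($s = 6 \cdot 5 = 30$)
$U{\left(j \right)} = 10 + j$
$h = -8$ ($h = \left(-2 - 6\right) 1 = \left(-8\right) 1 = -8$)
$S{\left(I,F \right)} = 1$ ($S{\left(I,F \right)} = \left(10 - 1\right) - 8 = 9 - 8 = 1$)
$S^{2}{\left(\left(-4 - 5\right)^{2},s f \right)} = 1^{2} = 1$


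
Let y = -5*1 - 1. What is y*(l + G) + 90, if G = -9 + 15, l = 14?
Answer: -30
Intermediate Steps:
G = 6
y = -6 (y = -5 - 1 = -6)
y*(l + G) + 90 = -6*(14 + 6) + 90 = -6*20 + 90 = -120 + 90 = -30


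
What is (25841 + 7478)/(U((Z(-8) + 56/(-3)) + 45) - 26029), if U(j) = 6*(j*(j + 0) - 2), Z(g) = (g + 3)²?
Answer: -99957/30691 ≈ -3.2569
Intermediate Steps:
Z(g) = (3 + g)²
U(j) = -12 + 6*j² (U(j) = 6*(j*j - 2) = 6*(j² - 2) = 6*(-2 + j²) = -12 + 6*j²)
(25841 + 7478)/(U((Z(-8) + 56/(-3)) + 45) - 26029) = (25841 + 7478)/((-12 + 6*(((3 - 8)² + 56/(-3)) + 45)²) - 26029) = 33319/((-12 + 6*(((-5)² + 56*(-⅓)) + 45)²) - 26029) = 33319/((-12 + 6*((25 - 56/3) + 45)²) - 26029) = 33319/((-12 + 6*(19/3 + 45)²) - 26029) = 33319/((-12 + 6*(154/3)²) - 26029) = 33319/((-12 + 6*(23716/9)) - 26029) = 33319/((-12 + 47432/3) - 26029) = 33319/(47396/3 - 26029) = 33319/(-30691/3) = 33319*(-3/30691) = -99957/30691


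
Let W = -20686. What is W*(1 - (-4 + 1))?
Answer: -82744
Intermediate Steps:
W*(1 - (-4 + 1)) = -20686*(1 - (-4 + 1)) = -20686*(1 - 1*(-3)) = -20686*(1 + 3) = -20686*4 = -82744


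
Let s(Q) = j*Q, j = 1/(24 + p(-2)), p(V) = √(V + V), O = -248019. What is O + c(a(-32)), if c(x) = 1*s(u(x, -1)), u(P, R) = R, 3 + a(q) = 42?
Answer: -35962761/145 + I/290 ≈ -2.4802e+5 + 0.0034483*I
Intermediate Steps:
a(q) = 39 (a(q) = -3 + 42 = 39)
p(V) = √2*√V (p(V) = √(2*V) = √2*√V)
j = (24 - 2*I)/580 (j = 1/(24 + √2*√(-2)) = 1/(24 + √2*(I*√2)) = 1/(24 + 2*I) = (24 - 2*I)/580 ≈ 0.041379 - 0.0034483*I)
s(Q) = Q*(6/145 - I/290) (s(Q) = (6/145 - I/290)*Q = Q*(6/145 - I/290))
c(x) = -6/145 + I/290 (c(x) = 1*((1/290)*(-1)*(12 - I)) = 1*(-6/145 + I/290) = -6/145 + I/290)
O + c(a(-32)) = -248019 + (-6/145 + I/290) = -35962761/145 + I/290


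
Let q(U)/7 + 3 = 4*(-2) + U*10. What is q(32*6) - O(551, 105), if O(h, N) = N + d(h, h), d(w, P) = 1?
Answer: 13257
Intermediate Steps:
O(h, N) = 1 + N (O(h, N) = N + 1 = 1 + N)
q(U) = -77 + 70*U (q(U) = -21 + 7*(4*(-2) + U*10) = -21 + 7*(-8 + 10*U) = -21 + (-56 + 70*U) = -77 + 70*U)
q(32*6) - O(551, 105) = (-77 + 70*(32*6)) - (1 + 105) = (-77 + 70*192) - 1*106 = (-77 + 13440) - 106 = 13363 - 106 = 13257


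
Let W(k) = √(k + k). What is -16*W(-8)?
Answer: -64*I ≈ -64.0*I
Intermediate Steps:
W(k) = √2*√k (W(k) = √(2*k) = √2*√k)
-16*W(-8) = -16*√2*√(-8) = -16*√2*2*I*√2 = -64*I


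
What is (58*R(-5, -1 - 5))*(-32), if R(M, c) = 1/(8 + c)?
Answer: -928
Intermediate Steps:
(58*R(-5, -1 - 5))*(-32) = (58/(8 + (-1 - 5)))*(-32) = (58/(8 - 6))*(-32) = (58/2)*(-32) = (58*(1/2))*(-32) = 29*(-32) = -928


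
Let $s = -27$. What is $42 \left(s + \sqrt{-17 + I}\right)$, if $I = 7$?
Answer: $-1134 + 42 i \sqrt{10} \approx -1134.0 + 132.82 i$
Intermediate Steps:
$42 \left(s + \sqrt{-17 + I}\right) = 42 \left(-27 + \sqrt{-17 + 7}\right) = 42 \left(-27 + \sqrt{-10}\right) = 42 \left(-27 + i \sqrt{10}\right) = -1134 + 42 i \sqrt{10}$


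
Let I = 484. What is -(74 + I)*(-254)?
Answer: 141732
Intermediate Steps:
-(74 + I)*(-254) = -(74 + 484)*(-254) = -558*(-254) = -1*(-141732) = 141732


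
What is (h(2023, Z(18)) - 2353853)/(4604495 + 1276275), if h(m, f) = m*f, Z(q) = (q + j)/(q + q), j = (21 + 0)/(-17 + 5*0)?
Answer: -28234931/70569240 ≈ -0.40010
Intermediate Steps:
j = -21/17 (j = 21/(-17 + 0) = 21/(-17) = 21*(-1/17) = -21/17 ≈ -1.2353)
Z(q) = (-21/17 + q)/(2*q) (Z(q) = (q - 21/17)/(q + q) = (-21/17 + q)/((2*q)) = (-21/17 + q)*(1/(2*q)) = (-21/17 + q)/(2*q))
h(m, f) = f*m
(h(2023, Z(18)) - 2353853)/(4604495 + 1276275) = (((1/34)*(-21 + 17*18)/18)*2023 - 2353853)/(4604495 + 1276275) = (((1/34)*(1/18)*(-21 + 306))*2023 - 2353853)/5880770 = (((1/34)*(1/18)*285)*2023 - 2353853)*(1/5880770) = ((95/204)*2023 - 2353853)*(1/5880770) = (11305/12 - 2353853)*(1/5880770) = -28234931/12*1/5880770 = -28234931/70569240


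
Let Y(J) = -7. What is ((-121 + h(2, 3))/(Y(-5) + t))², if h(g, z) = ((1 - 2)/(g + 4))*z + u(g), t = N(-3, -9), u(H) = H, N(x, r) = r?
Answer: 57121/1024 ≈ 55.782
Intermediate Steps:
t = -9
h(g, z) = g - z/(4 + g) (h(g, z) = ((1 - 2)/(g + 4))*z + g = (-1/(4 + g))*z + g = -z/(4 + g) + g = g - z/(4 + g))
((-121 + h(2, 3))/(Y(-5) + t))² = ((-121 + (2² - 1*3 + 4*2)/(4 + 2))/(-7 - 9))² = ((-121 + (4 - 3 + 8)/6)/(-16))² = ((-121 + (⅙)*9)*(-1/16))² = ((-121 + 3/2)*(-1/16))² = (-239/2*(-1/16))² = (239/32)² = 57121/1024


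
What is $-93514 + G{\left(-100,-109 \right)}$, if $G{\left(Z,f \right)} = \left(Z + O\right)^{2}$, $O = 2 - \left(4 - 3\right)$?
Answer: $-83713$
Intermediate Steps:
$O = 1$ ($O = 2 - \left(4 - 3\right) = 2 - 1 = 1$)
$G{\left(Z,f \right)} = \left(1 + Z\right)^{2}$ ($G{\left(Z,f \right)} = \left(Z + 1\right)^{2} = \left(1 + Z\right)^{2}$)
$-93514 + G{\left(-100,-109 \right)} = -93514 + \left(1 - 100\right)^{2} = -93514 + \left(-99\right)^{2} = -93514 + 9801 = -83713$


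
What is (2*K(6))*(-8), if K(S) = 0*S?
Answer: 0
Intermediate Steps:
K(S) = 0
(2*K(6))*(-8) = (2*0)*(-8) = 0*(-8) = 0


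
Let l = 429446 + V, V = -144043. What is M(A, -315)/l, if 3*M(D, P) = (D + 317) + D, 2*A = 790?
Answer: 369/285403 ≈ 0.0012929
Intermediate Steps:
A = 395 (A = (1/2)*790 = 395)
M(D, P) = 317/3 + 2*D/3 (M(D, P) = ((D + 317) + D)/3 = ((317 + D) + D)/3 = (317 + 2*D)/3 = 317/3 + 2*D/3)
l = 285403 (l = 429446 - 144043 = 285403)
M(A, -315)/l = (317/3 + (2/3)*395)/285403 = (317/3 + 790/3)*(1/285403) = 369*(1/285403) = 369/285403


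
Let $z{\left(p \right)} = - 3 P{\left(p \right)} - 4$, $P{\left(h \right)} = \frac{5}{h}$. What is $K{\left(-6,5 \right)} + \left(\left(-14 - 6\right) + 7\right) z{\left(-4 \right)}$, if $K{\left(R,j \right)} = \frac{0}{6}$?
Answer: $\frac{13}{4} \approx 3.25$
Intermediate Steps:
$K{\left(R,j \right)} = 0$ ($K{\left(R,j \right)} = 0 \cdot \frac{1}{6} = 0$)
$z{\left(p \right)} = -4 - \frac{15}{p}$ ($z{\left(p \right)} = - 3 \frac{5}{p} - 4 = - \frac{15}{p} - 4 = -4 - \frac{15}{p}$)
$K{\left(-6,5 \right)} + \left(\left(-14 - 6\right) + 7\right) z{\left(-4 \right)} = 0 + \left(\left(-14 - 6\right) + 7\right) \left(-4 - \frac{15}{-4}\right) = 0 + \left(-20 + 7\right) \left(-4 - - \frac{15}{4}\right) = 0 - 13 \left(-4 + \frac{15}{4}\right) = 0 - - \frac{13}{4} = 0 + \frac{13}{4} = \frac{13}{4}$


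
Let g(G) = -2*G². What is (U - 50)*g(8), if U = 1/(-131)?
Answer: 838528/131 ≈ 6401.0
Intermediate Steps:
U = -1/131 ≈ -0.0076336
(U - 50)*g(8) = (-1/131 - 50)*(-2*8²) = -(-13102)*64/131 = -6551/131*(-128) = 838528/131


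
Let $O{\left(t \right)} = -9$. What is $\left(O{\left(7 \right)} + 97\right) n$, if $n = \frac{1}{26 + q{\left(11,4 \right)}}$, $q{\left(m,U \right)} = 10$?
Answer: $\frac{22}{9} \approx 2.4444$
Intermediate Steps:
$n = \frac{1}{36}$ ($n = \frac{1}{26 + 10} = \frac{1}{36} \approx 0.027778$)
$\left(O{\left(7 \right)} + 97\right) n = \left(-9 + 97\right) \frac{1}{36} = 88 \cdot \frac{1}{36} = \frac{22}{9}$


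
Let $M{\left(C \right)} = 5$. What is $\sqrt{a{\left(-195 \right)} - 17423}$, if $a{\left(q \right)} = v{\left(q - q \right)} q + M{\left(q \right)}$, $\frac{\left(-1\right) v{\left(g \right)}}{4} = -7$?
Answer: $3 i \sqrt{2542} \approx 151.25 i$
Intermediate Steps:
$v{\left(g \right)} = 28$ ($v{\left(g \right)} = \left(-4\right) \left(-7\right) = 28$)
$a{\left(q \right)} = 5 + 28 q$ ($a{\left(q \right)} = 28 q + 5 = 5 + 28 q$)
$\sqrt{a{\left(-195 \right)} - 17423} = \sqrt{\left(5 + 28 \left(-195\right)\right) - 17423} = \sqrt{\left(5 - 5460\right) - 17423} = \sqrt{-5455 - 17423} = \sqrt{-22878} = 3 i \sqrt{2542}$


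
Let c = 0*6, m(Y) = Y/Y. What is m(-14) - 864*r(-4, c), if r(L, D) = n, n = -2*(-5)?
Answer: -8639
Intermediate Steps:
m(Y) = 1
n = 10
c = 0
r(L, D) = 10
m(-14) - 864*r(-4, c) = 1 - 864*10 = 1 - 27*320 = 1 - 8640 = -8639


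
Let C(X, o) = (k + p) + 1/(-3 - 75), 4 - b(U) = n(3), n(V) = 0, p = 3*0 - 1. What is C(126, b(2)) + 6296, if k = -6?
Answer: 490541/78 ≈ 6289.0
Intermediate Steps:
p = -1 (p = 0 - 1 = -1)
b(U) = 4 (b(U) = 4 - 1*0 = 4 + 0 = 4)
C(X, o) = -547/78 (C(X, o) = (-6 - 1) + 1/(-3 - 75) = -7 + 1/(-78) = -7 - 1/78 = -547/78)
C(126, b(2)) + 6296 = -547/78 + 6296 = 490541/78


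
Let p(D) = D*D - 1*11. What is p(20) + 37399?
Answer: 37788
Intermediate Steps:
p(D) = -11 + D² (p(D) = D² - 11 = -11 + D²)
p(20) + 37399 = (-11 + 20²) + 37399 = (-11 + 400) + 37399 = 389 + 37399 = 37788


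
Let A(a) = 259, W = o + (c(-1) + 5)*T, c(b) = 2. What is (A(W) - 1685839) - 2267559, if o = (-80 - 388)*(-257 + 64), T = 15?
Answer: -3953139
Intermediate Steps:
o = 90324 (o = -468*(-193) = 90324)
W = 90429 (W = 90324 + (2 + 5)*15 = 90324 + 7*15 = 90324 + 105 = 90429)
(A(W) - 1685839) - 2267559 = (259 - 1685839) - 2267559 = -1685580 - 2267559 = -3953139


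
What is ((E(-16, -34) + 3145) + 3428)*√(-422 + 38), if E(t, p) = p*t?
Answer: 56936*I*√6 ≈ 1.3946e+5*I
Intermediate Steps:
((E(-16, -34) + 3145) + 3428)*√(-422 + 38) = ((-34*(-16) + 3145) + 3428)*√(-422 + 38) = ((544 + 3145) + 3428)*√(-384) = (3689 + 3428)*(8*I*√6) = 7117*(8*I*√6) = 56936*I*√6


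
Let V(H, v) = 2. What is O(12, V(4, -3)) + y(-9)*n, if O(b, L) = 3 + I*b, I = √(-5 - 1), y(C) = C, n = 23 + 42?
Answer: -582 + 12*I*√6 ≈ -582.0 + 29.394*I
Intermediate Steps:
n = 65
I = I*√6 (I = √(-6) = I*√6 ≈ 2.4495*I)
O(b, L) = 3 + I*b*√6 (O(b, L) = 3 + (I*√6)*b = 3 + I*b*√6)
O(12, V(4, -3)) + y(-9)*n = (3 + I*12*√6) - 9*65 = (3 + 12*I*√6) - 585 = -582 + 12*I*√6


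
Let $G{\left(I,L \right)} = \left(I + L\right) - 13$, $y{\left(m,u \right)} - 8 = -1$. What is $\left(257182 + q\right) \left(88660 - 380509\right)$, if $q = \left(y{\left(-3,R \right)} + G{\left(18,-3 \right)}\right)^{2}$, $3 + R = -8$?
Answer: $-75081949287$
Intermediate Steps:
$R = -11$ ($R = -3 - 8 = -11$)
$y{\left(m,u \right)} = 7$ ($y{\left(m,u \right)} = 8 - 1 = 7$)
$G{\left(I,L \right)} = -13 + I + L$
$q = 81$ ($q = \left(7 - -2\right)^{2} = \left(7 + 2\right)^{2} = 9^{2} = 81$)
$\left(257182 + q\right) \left(88660 - 380509\right) = \left(257182 + 81\right) \left(88660 - 380509\right) = 257263 \left(-291849\right) = -75081949287$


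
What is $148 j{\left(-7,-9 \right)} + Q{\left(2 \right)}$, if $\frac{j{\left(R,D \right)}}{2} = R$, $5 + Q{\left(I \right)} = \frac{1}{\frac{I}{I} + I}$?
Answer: $- \frac{6230}{3} \approx -2076.7$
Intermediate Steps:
$Q{\left(I \right)} = -5 + \frac{1}{1 + I}$ ($Q{\left(I \right)} = -5 + \frac{1}{\frac{I}{I} + I} = -5 + \frac{1}{1 + I}$)
$j{\left(R,D \right)} = 2 R$
$148 j{\left(-7,-9 \right)} + Q{\left(2 \right)} = 148 \cdot 2 \left(-7\right) + \frac{-4 - 10}{1 + 2} = 148 \left(-14\right) + \frac{-4 - 10}{3} = -2072 + \frac{1}{3} \left(-14\right) = -2072 - \frac{14}{3} = - \frac{6230}{3}$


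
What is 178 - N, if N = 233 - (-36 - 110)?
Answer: -201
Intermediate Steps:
N = 379 (N = 233 - 1*(-146) = 233 + 146 = 379)
178 - N = 178 - 1*379 = 178 - 379 = -201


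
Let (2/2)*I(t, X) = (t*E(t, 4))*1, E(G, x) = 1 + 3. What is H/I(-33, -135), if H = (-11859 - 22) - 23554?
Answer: 35435/132 ≈ 268.45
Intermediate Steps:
E(G, x) = 4
I(t, X) = 4*t (I(t, X) = (t*4)*1 = (4*t)*1 = 4*t)
H = -35435 (H = -11881 - 23554 = -35435)
H/I(-33, -135) = -35435/(4*(-33)) = -35435/(-132) = -35435*(-1/132) = 35435/132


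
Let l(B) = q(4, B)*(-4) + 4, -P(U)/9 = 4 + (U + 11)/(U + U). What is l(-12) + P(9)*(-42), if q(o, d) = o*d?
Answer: 2128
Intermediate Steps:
q(o, d) = d*o
P(U) = -36 - 9*(11 + U)/(2*U) (P(U) = -9*(4 + (U + 11)/(U + U)) = -9*(4 + (11 + U)/((2*U))) = -9*(4 + (11 + U)*(1/(2*U))) = -9*(4 + (11 + U)/(2*U)) = -36 - 9*(11 + U)/(2*U))
l(B) = 4 - 16*B (l(B) = (B*4)*(-4) + 4 = (4*B)*(-4) + 4 = -16*B + 4 = 4 - 16*B)
l(-12) + P(9)*(-42) = (4 - 16*(-12)) + ((9/2)*(-11 - 9*9)/9)*(-42) = (4 + 192) + ((9/2)*(⅑)*(-11 - 81))*(-42) = 196 + ((9/2)*(⅑)*(-92))*(-42) = 196 - 46*(-42) = 196 + 1932 = 2128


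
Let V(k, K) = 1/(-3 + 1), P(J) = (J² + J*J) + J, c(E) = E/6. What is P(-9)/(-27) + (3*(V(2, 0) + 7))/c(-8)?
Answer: -487/24 ≈ -20.292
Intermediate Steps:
c(E) = E/6 (c(E) = E*(⅙) = E/6)
P(J) = J + 2*J² (P(J) = (J² + J²) + J = 2*J² + J = J + 2*J²)
V(k, K) = -½ (V(k, K) = 1/(-2) = -½)
P(-9)/(-27) + (3*(V(2, 0) + 7))/c(-8) = -9*(1 + 2*(-9))/(-27) + (3*(-½ + 7))/(((⅙)*(-8))) = -9*(1 - 18)*(-1/27) + (3*(13/2))/(-4/3) = -9*(-17)*(-1/27) + (39/2)*(-¾) = 153*(-1/27) - 117/8 = -17/3 - 117/8 = -487/24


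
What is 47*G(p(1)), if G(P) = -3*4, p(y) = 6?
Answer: -564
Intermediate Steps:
G(P) = -12
47*G(p(1)) = 47*(-12) = -564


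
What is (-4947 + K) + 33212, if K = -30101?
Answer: -1836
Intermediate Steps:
(-4947 + K) + 33212 = (-4947 - 30101) + 33212 = -35048 + 33212 = -1836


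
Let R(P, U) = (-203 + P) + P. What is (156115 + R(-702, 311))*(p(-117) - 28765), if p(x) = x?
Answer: -4462500056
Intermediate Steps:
R(P, U) = -203 + 2*P
(156115 + R(-702, 311))*(p(-117) - 28765) = (156115 + (-203 + 2*(-702)))*(-117 - 28765) = (156115 + (-203 - 1404))*(-28882) = (156115 - 1607)*(-28882) = 154508*(-28882) = -4462500056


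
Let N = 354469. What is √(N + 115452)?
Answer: √469921 ≈ 685.51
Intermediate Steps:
√(N + 115452) = √(354469 + 115452) = √469921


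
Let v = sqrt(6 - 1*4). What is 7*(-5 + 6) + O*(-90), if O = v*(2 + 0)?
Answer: 7 - 180*sqrt(2) ≈ -247.56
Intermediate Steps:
v = sqrt(2) (v = sqrt(6 - 4) = sqrt(2) ≈ 1.4142)
O = 2*sqrt(2) (O = sqrt(2)*(2 + 0) = sqrt(2)*2 = 2*sqrt(2) ≈ 2.8284)
7*(-5 + 6) + O*(-90) = 7*(-5 + 6) + (2*sqrt(2))*(-90) = 7*1 - 180*sqrt(2) = 7 - 180*sqrt(2)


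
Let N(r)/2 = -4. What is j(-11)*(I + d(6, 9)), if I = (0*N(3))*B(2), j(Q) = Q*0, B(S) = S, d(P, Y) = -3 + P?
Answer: 0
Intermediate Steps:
N(r) = -8 (N(r) = 2*(-4) = -8)
j(Q) = 0
I = 0 (I = (0*(-8))*2 = 0*2 = 0)
j(-11)*(I + d(6, 9)) = 0*(0 + (-3 + 6)) = 0*(0 + 3) = 0*3 = 0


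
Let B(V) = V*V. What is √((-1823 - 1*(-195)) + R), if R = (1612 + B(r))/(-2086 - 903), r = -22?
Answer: 2*I*√74239867/427 ≈ 40.357*I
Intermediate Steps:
B(V) = V²
R = -2096/2989 (R = (1612 + (-22)²)/(-2086 - 903) = (1612 + 484)/(-2989) = 2096*(-1/2989) = -2096/2989 ≈ -0.70124)
√((-1823 - 1*(-195)) + R) = √((-1823 - 1*(-195)) - 2096/2989) = √((-1823 + 195) - 2096/2989) = √(-1628 - 2096/2989) = √(-4868188/2989) = 2*I*√74239867/427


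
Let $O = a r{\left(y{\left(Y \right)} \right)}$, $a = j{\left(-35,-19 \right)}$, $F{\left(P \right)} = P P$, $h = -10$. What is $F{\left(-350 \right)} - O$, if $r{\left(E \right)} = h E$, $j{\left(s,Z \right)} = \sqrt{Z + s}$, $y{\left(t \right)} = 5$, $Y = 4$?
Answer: $122500 + 150 i \sqrt{6} \approx 1.225 \cdot 10^{5} + 367.42 i$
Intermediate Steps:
$F{\left(P \right)} = P^{2}$
$a = 3 i \sqrt{6}$ ($a = \sqrt{-19 - 35} = \sqrt{-54} = 3 i \sqrt{6} \approx 7.3485 i$)
$r{\left(E \right)} = - 10 E$
$O = - 150 i \sqrt{6}$ ($O = 3 i \sqrt{6} \left(\left(-10\right) 5\right) = 3 i \sqrt{6} \left(-50\right) = - 150 i \sqrt{6} \approx - 367.42 i$)
$F{\left(-350 \right)} - O = \left(-350\right)^{2} - - 150 i \sqrt{6} = 122500 + 150 i \sqrt{6}$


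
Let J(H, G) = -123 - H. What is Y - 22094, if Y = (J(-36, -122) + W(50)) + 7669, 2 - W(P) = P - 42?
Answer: -14518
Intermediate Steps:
W(P) = 44 - P (W(P) = 2 - (P - 42) = 2 - (-42 + P) = 2 + (42 - P) = 44 - P)
Y = 7576 (Y = ((-123 - 1*(-36)) + (44 - 1*50)) + 7669 = ((-123 + 36) + (44 - 50)) + 7669 = (-87 - 6) + 7669 = -93 + 7669 = 7576)
Y - 22094 = 7576 - 22094 = -14518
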